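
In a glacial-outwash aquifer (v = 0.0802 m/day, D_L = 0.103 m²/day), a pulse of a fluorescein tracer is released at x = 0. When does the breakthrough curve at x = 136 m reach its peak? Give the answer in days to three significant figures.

For the 1D instantaneous-source solution, setting ∂C/∂t = 0 at fixed x gives v²t² + 2Dt − x² = 0, so t = (√(D² + v²x²) − D)/v².
√(D² + v²x²) = √(0.103² + 0.0802² × 136²) = 10.91; v² = 0.00643204.
t = (10.91 − 0.103)/0.00643204 = 1680 days (vs. the pure-advection estimate x/v = 1700 d).

1680 days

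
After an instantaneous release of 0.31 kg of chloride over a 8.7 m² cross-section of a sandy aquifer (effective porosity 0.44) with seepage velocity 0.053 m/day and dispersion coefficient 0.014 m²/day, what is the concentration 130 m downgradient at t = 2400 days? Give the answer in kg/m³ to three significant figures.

0.00372 kg/m³

For an instantaneous plane source, C(x,t) = M/(n_e·A·√(4πDt)) · exp(−(x−vt)²/(4Dt)), with n_e·A the pore (flow) area.
Plume center vt = 0.053 × 2400 = 127.2 m, so the well at 130 m is 2.8 m downgradient of the peak.
√(4πDt) = 20.55 m, giving peak height M/(n_e·A·√(4πDt)) = 0.31/(0.44 × 8.7 × 20.55) = 0.003941 kg/m³.
(x−vt)²/(4Dt) = (2.8)²/(4 × 0.014 × 2400) = 0.05833; exp(−0.05833) = 0.9433.
C = 0.003941 × 0.9433 = 0.00372 kg/m³.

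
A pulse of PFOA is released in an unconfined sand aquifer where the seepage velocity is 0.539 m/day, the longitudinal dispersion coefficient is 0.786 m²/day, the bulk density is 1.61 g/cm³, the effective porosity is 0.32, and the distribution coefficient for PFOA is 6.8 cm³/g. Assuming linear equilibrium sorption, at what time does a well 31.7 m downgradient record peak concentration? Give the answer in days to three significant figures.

1980 days

Retardation factor R = 1 + ρ_b·K_d/n = 1 + 1.61 × 6.8/0.32 = 35.21.
Sorption retards both mechanisms: v_R = v/R = 0.01531 m/day, D_R = D/R = 0.02232 m²/day.
Peak time from v_R²t² + 2D_R t − x² = 0: t = (√(D_R² + v_R²x²) − D_R)/v_R².
√(D_R² + v_R²x²) = √(0.02232² + 0.01531² × 31.7²) = 0.4858; v_R² = 0.0002344.
t = (0.4858 − 0.02232)/0.0002344 = 1980 days.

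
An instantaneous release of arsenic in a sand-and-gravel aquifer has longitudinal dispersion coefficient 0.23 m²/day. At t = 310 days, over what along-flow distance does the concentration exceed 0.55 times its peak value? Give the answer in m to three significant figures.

The plume is Gaussian with σ = √(2Dt) = √(2 × 0.23 × 310) = 11.94 m.
C/C_peak = exp(−Δx²/(2σ²)) = 0.55 ⇒ Δx = σ·√(−2 ln 0.55) = 11.94 × 1.093 = 13.05 m.
Width = 2Δx = 26.1 m.

26.1 m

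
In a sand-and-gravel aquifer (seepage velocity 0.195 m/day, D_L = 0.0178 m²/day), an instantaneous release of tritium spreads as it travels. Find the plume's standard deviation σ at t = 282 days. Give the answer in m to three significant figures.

3.17 m

Dispersive spreading gives a Gaussian with σ² = 2Dt; advection only shifts the center.
σ = √(2 × 0.0178 × 282) = 3.17 m.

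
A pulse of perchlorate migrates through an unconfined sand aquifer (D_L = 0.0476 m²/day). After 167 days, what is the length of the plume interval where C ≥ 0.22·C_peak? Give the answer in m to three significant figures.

The plume is Gaussian with σ = √(2Dt) = √(2 × 0.0476 × 167) = 3.987 m.
C/C_peak = exp(−Δx²/(2σ²)) = 0.22 ⇒ Δx = σ·√(−2 ln 0.22) = 3.987 × 1.740 = 6.937 m.
Width = 2Δx = 13.9 m.

13.9 m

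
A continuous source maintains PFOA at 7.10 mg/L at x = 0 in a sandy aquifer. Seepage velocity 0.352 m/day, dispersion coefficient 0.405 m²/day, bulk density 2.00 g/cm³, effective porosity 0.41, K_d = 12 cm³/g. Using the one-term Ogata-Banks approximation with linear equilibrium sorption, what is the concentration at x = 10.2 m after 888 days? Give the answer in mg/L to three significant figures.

Retardation factor R = 1 + ρ_b·K_d/n = 1 + 2.00 × 12/0.41 = 59.54.
Sorption retards both mechanisms: v_R = v/R = 0.005912 m/day, D_R = D/R = 0.006802 m²/day.
v_R·t = 0.005912 × 888 = 5.249856 m; 2√(D_R t) = 4.915 m; argument = (10.2 − 5.249856)/4.915 = 1.007.
C = C₀ × ½·erfc(1.007) = 7.10 × 0.07721 = 0.548 mg/L.

0.548 mg/L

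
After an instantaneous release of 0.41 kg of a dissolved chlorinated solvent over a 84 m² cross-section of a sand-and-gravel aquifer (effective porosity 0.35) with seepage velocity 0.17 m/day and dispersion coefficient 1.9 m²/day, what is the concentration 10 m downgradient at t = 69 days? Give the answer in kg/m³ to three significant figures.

0.000342 kg/m³

For an instantaneous plane source, C(x,t) = M/(n_e·A·√(4πDt)) · exp(−(x−vt)²/(4Dt)), with n_e·A the pore (flow) area.
Plume center vt = 0.17 × 69 = 11.73 m, so the well at 10 m is 1.73 m upgradient of the peak.
√(4πDt) = 40.59 m, giving peak height M/(n_e·A·√(4πDt)) = 0.41/(0.35 × 84 × 40.59) = 0.0003436 kg/m³.
(x−vt)²/(4Dt) = (-1.73)²/(4 × 1.9 × 69) = 0.005707; exp(−0.005707) = 0.9943.
C = 0.0003436 × 0.9943 = 0.000342 kg/m³.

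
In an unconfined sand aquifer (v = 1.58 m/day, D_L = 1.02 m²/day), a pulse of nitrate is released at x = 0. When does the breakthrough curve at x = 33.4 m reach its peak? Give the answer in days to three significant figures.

For the 1D instantaneous-source solution, setting ∂C/∂t = 0 at fixed x gives v²t² + 2Dt − x² = 0, so t = (√(D² + v²x²) − D)/v².
√(D² + v²x²) = √(1.02² + 1.58² × 33.4²) = 52.78; v² = 2.4964.
t = (52.78 − 1.02)/2.4964 = 20.7 days (vs. the pure-advection estimate x/v = 21.1 d).

20.7 days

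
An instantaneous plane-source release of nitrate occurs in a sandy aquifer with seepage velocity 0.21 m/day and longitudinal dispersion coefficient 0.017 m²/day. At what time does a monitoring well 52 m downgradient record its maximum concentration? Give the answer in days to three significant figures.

247 days

For the 1D instantaneous-source solution, setting ∂C/∂t = 0 at fixed x gives v²t² + 2Dt − x² = 0, so t = (√(D² + v²x²) − D)/v².
√(D² + v²x²) = √(0.017² + 0.21² × 52²) = 10.92; v² = 0.0441.
t = (10.92 − 0.017)/0.0441 = 247 days (vs. the pure-advection estimate x/v = 248 d).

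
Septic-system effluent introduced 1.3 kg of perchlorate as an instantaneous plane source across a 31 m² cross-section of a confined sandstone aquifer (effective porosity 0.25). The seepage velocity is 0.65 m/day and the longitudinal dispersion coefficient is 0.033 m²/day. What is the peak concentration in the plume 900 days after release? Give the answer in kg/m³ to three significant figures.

The peak of an instantaneous 1D plume sits at x = vt; there the Gaussian factor is 1 and C_max = M/(n_e·A·√(4πDt)), where n_e·A is the pore area the mass is dissolved in.
√(4πDt) = √(4π × 0.033 × 900) = 19.32 m, so C_max = 1.3/(0.25 × 31 × 19.32) = 0.00868 kg/m³.

0.00868 kg/m³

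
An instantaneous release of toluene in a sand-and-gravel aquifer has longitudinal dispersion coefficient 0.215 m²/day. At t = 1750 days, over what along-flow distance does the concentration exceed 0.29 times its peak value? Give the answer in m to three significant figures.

86.3 m

The plume is Gaussian with σ = √(2Dt) = √(2 × 0.215 × 1750) = 27.43 m.
C/C_peak = exp(−Δx²/(2σ²)) = 0.29 ⇒ Δx = σ·√(−2 ln 0.29) = 27.43 × 1.573 = 43.15 m.
Width = 2Δx = 86.3 m.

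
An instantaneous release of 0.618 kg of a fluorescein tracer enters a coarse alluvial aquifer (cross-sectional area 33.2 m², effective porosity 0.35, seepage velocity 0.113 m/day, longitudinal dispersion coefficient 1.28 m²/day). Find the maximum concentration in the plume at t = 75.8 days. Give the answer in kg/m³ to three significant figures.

The peak of an instantaneous 1D plume sits at x = vt; there the Gaussian factor is 1 and C_max = M/(n_e·A·√(4πDt)), where n_e·A is the pore area the mass is dissolved in.
√(4πDt) = √(4π × 1.28 × 75.8) = 34.92 m, so C_max = 0.618/(0.35 × 33.2 × 34.92) = 0.00152 kg/m³.

0.00152 kg/m³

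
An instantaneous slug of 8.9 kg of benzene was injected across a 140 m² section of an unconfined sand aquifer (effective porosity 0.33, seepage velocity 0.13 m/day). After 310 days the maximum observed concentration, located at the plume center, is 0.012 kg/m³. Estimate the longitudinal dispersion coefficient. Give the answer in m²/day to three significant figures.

0.0662 m²/day

At the plume center C_max = M/(n_e·A·√(4πDt)), so D = M²/(4πt·(n_e·A·C_max)²).
n_e·A·C_max = 0.33 × 140 × 0.012 = 0.5544 kg/m.
D = 8.9²/(4π × 310 × 0.5544²) = 0.0662 m²/day.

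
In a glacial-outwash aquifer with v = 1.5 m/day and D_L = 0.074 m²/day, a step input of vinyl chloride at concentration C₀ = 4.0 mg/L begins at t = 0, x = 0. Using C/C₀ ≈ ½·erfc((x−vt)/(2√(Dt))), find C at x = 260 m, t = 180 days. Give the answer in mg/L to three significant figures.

3.89 mg/L

For a continuous step input, C/C₀ ≈ ½·erfc((x−vt)/(2√(Dt))).
vt = 1.5 × 180 = 270 m and 2√(Dt) = 2√(0.074 × 180) = 7.299 m.
Argument (x−vt)/(2√(Dt)) = (260 − 270)/7.299 = -1.370; ½·erfc(-1.370) = 0.9737.
C = 4.0 × 0.9737 = 3.89 mg/L.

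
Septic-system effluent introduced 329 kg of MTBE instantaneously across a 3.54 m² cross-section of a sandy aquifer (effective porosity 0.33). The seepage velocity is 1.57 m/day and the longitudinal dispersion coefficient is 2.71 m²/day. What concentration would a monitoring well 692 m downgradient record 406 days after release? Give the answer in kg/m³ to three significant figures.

1.22 kg/m³

For an instantaneous plane source, C(x,t) = M/(n_e·A·√(4πDt)) · exp(−(x−vt)²/(4Dt)), with n_e·A the pore (flow) area.
Plume center vt = 1.57 × 406 = 637.42 m, so the well at 692 m is 54.58 m downgradient of the peak.
√(4πDt) = 117.6 m, giving peak height M/(n_e·A·√(4πDt)) = 329/(0.33 × 3.54 × 117.6) = 2.395 kg/m³.
(x−vt)²/(4Dt) = (54.58)²/(4 × 2.71 × 406) = 0.6769; exp(−0.6769) = 0.5082.
C = 2.395 × 0.5082 = 1.22 kg/m³.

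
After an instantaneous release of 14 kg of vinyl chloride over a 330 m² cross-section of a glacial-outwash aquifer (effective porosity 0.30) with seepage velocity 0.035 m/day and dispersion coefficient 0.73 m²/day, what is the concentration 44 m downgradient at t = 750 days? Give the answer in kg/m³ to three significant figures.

For an instantaneous plane source, C(x,t) = M/(n_e·A·√(4πDt)) · exp(−(x−vt)²/(4Dt)), with n_e·A the pore (flow) area.
Plume center vt = 0.035 × 750 = 26.25 m, so the well at 44 m is 17.75 m downgradient of the peak.
√(4πDt) = 82.95 m, giving peak height M/(n_e·A·√(4πDt)) = 14/(0.30 × 330 × 82.95) = 0.001705 kg/m³.
(x−vt)²/(4Dt) = (17.75)²/(4 × 0.73 × 750) = 0.1439; exp(−0.1439) = 0.8660.
C = 0.001705 × 0.8660 = 0.00148 kg/m³.

0.00148 kg/m³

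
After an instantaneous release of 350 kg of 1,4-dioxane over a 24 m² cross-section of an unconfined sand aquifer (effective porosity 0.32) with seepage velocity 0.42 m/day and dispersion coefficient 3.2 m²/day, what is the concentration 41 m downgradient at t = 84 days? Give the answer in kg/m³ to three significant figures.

For an instantaneous plane source, C(x,t) = M/(n_e·A·√(4πDt)) · exp(−(x−vt)²/(4Dt)), with n_e·A the pore (flow) area.
Plume center vt = 0.42 × 84 = 35.28 m, so the well at 41 m is 5.72 m downgradient of the peak.
√(4πDt) = 58.12 m, giving peak height M/(n_e·A·√(4πDt)) = 350/(0.32 × 24 × 58.12) = 0.7841 kg/m³.
(x−vt)²/(4Dt) = (5.72)²/(4 × 3.2 × 84) = 0.03043; exp(−0.03043) = 0.9700.
C = 0.7841 × 0.9700 = 0.761 kg/m³.

0.761 kg/m³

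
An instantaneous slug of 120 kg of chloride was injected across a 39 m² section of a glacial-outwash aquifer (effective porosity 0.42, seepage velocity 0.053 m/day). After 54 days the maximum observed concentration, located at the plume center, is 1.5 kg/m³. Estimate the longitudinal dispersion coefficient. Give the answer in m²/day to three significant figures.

At the plume center C_max = M/(n_e·A·√(4πDt)), so D = M²/(4πt·(n_e·A·C_max)²).
n_e·A·C_max = 0.42 × 39 × 1.5 = 24.57 kg/m.
D = 120²/(4π × 54 × 24.57²) = 0.0352 m²/day.

0.0352 m²/day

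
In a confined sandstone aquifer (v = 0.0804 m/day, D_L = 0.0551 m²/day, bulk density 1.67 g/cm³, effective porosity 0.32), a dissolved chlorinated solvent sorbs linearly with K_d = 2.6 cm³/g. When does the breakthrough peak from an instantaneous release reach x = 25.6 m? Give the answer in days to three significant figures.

Retardation factor R = 1 + ρ_b·K_d/n = 1 + 1.67 × 2.6/0.32 = 14.57.
Sorption retards both mechanisms: v_R = v/R = 0.005518 m/day, D_R = D/R = 0.003782 m²/day.
Peak time from v_R²t² + 2D_R t − x² = 0: t = (√(D_R² + v_R²x²) − D_R)/v_R².
√(D_R² + v_R²x²) = √(0.003782² + 0.005518² × 25.6²) = 0.1413; v_R² = 3.045e-05.
t = (0.1413 − 0.003782)/3.045e-05 = 4520 days.

4520 days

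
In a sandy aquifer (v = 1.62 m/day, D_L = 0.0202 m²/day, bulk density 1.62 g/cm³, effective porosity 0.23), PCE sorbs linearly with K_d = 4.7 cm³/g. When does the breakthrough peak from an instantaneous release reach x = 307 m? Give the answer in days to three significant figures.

6460 days

Retardation factor R = 1 + ρ_b·K_d/n = 1 + 1.62 × 4.7/0.23 = 34.10.
Sorption retards both mechanisms: v_R = v/R = 0.04751 m/day, D_R = D/R = 0.0005924 m²/day.
Peak time from v_R²t² + 2D_R t − x² = 0: t = (√(D_R² + v_R²x²) − D_R)/v_R².
√(D_R² + v_R²x²) = √(0.0005924² + 0.04751² × 307²) = 14.59; v_R² = 0.002257.
t = (14.59 − 0.0005924)/0.002257 = 6460 days.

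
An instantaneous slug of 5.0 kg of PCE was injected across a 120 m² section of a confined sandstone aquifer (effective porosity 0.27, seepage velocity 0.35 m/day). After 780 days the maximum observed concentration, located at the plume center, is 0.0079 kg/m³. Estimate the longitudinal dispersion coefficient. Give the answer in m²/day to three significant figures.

At the plume center C_max = M/(n_e·A·√(4πDt)), so D = M²/(4πt·(n_e·A·C_max)²).
n_e·A·C_max = 0.27 × 120 × 0.0079 = 0.2560 kg/m.
D = 5.0²/(4π × 780 × 0.2560²) = 0.0389 m²/day.

0.0389 m²/day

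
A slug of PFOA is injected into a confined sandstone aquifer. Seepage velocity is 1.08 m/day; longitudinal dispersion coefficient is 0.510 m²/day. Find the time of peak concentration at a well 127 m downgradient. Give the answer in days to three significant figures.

117 days

For the 1D instantaneous-source solution, setting ∂C/∂t = 0 at fixed x gives v²t² + 2Dt − x² = 0, so t = (√(D² + v²x²) − D)/v².
√(D² + v²x²) = √(0.510² + 1.08² × 127²) = 137.2; v² = 1.1664.
t = (137.2 − 0.510)/1.1664 = 117 days (vs. the pure-advection estimate x/v = 118 d).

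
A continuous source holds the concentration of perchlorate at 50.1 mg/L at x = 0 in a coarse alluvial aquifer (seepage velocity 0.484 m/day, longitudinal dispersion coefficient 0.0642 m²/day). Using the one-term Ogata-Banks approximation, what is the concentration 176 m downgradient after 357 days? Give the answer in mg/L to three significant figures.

15.9 mg/L

For a continuous step input, C/C₀ ≈ ½·erfc((x−vt)/(2√(Dt))).
vt = 0.484 × 357 = 172.788 m and 2√(Dt) = 2√(0.0642 × 357) = 9.575 m.
Argument (x−vt)/(2√(Dt)) = (176 − 172.788)/9.575 = 0.3355; ½·erfc(0.3355) = 0.3176.
C = 50.1 × 0.3176 = 15.9 mg/L.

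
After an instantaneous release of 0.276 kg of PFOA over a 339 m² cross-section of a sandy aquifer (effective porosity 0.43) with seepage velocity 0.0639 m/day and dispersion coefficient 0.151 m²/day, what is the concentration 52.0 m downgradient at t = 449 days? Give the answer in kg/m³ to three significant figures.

8.75e-06 kg/m³

For an instantaneous plane source, C(x,t) = M/(n_e·A·√(4πDt)) · exp(−(x−vt)²/(4Dt)), with n_e·A the pore (flow) area.
Plume center vt = 0.0639 × 449 = 28.6911 m, so the well at 52.0 m is 23.3089 m downgradient of the peak.
√(4πDt) = 29.19 m, giving peak height M/(n_e·A·√(4πDt)) = 0.276/(0.43 × 339 × 29.19) = 6.486e-05 kg/m³.
(x−vt)²/(4Dt) = (23.3089)²/(4 × 0.151 × 449) = 2.003; exp(−2.003) = 0.1349.
C = 6.486e-05 × 0.1349 = 8.75e-06 kg/m³.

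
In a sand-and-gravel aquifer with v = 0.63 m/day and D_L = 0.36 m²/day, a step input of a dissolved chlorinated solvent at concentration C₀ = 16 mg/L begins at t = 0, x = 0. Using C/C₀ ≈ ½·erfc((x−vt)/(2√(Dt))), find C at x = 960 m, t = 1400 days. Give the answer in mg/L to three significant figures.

0.112 mg/L

For a continuous step input, C/C₀ ≈ ½·erfc((x−vt)/(2√(Dt))).
vt = 0.63 × 1400 = 882 m and 2√(Dt) = 2√(0.36 × 1400) = 44.90 m.
Argument (x−vt)/(2√(Dt)) = (960 − 882)/44.90 = 1.737; ½·erfc(1.737) = 0.007015.
C = 16 × 0.007015 = 0.112 mg/L.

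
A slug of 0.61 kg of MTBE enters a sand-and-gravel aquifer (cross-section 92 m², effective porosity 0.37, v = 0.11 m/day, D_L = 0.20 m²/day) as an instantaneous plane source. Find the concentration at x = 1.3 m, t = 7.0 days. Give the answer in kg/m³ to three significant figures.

For an instantaneous plane source, C(x,t) = M/(n_e·A·√(4πDt)) · exp(−(x−vt)²/(4Dt)), with n_e·A the pore (flow) area.
Plume center vt = 0.11 × 7.0 = 0.77 m, so the well at 1.3 m is 0.53 m downgradient of the peak.
√(4πDt) = 4.194 m, giving peak height M/(n_e·A·√(4πDt)) = 0.61/(0.37 × 92 × 4.194) = 0.004273 kg/m³.
(x−vt)²/(4Dt) = (0.53)²/(4 × 0.20 × 7.0) = 0.05016; exp(−0.05016) = 0.9511.
C = 0.004273 × 0.9511 = 0.00406 kg/m³.

0.00406 kg/m³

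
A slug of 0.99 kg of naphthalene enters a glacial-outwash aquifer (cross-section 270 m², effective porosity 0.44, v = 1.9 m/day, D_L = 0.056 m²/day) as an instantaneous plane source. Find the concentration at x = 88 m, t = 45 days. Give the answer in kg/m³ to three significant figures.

0.000797 kg/m³

For an instantaneous plane source, C(x,t) = M/(n_e·A·√(4πDt)) · exp(−(x−vt)²/(4Dt)), with n_e·A the pore (flow) area.
Plume center vt = 1.9 × 45 = 85.5 m, so the well at 88 m is 2.5 m downgradient of the peak.
√(4πDt) = 5.627 m, giving peak height M/(n_e·A·√(4πDt)) = 0.99/(0.44 × 270 × 5.627) = 0.001481 kg/m³.
(x−vt)²/(4Dt) = (2.5)²/(4 × 0.056 × 45) = 0.6200; exp(−0.6200) = 0.5379.
C = 0.001481 × 0.5379 = 0.000797 kg/m³.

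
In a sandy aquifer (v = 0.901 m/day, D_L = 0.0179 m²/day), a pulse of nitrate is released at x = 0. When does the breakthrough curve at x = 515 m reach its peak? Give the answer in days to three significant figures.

For the 1D instantaneous-source solution, setting ∂C/∂t = 0 at fixed x gives v²t² + 2Dt − x² = 0, so t = (√(D² + v²x²) − D)/v².
√(D² + v²x²) = √(0.0179² + 0.901² × 515²) = 464.0; v² = 0.811801.
t = (464.0 − 0.0179)/0.811801 = 572 days (vs. the pure-advection estimate x/v = 572 d).

572 days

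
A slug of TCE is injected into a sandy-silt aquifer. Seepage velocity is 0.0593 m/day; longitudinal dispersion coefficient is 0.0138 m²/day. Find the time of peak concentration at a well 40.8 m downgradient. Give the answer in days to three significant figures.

684 days

For the 1D instantaneous-source solution, setting ∂C/∂t = 0 at fixed x gives v²t² + 2Dt − x² = 0, so t = (√(D² + v²x²) − D)/v².
√(D² + v²x²) = √(0.0138² + 0.0593² × 40.8²) = 2.419; v² = 0.00351649.
t = (2.419 − 0.0138)/0.00351649 = 684 days (vs. the pure-advection estimate x/v = 688 d).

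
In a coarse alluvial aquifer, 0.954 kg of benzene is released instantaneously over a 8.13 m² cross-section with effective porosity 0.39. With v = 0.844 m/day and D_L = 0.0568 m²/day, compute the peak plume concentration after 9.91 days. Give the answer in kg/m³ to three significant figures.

The peak of an instantaneous 1D plume sits at x = vt; there the Gaussian factor is 1 and C_max = M/(n_e·A·√(4πDt)), where n_e·A is the pore area the mass is dissolved in.
√(4πDt) = √(4π × 0.0568 × 9.91) = 2.660 m, so C_max = 0.954/(0.39 × 8.13 × 2.660) = 0.113 kg/m³.

0.113 kg/m³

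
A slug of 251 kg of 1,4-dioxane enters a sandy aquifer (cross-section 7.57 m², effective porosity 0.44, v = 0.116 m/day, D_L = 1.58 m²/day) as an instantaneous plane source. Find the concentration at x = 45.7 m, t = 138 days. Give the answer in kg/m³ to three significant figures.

0.524 kg/m³

For an instantaneous plane source, C(x,t) = M/(n_e·A·√(4πDt)) · exp(−(x−vt)²/(4Dt)), with n_e·A the pore (flow) area.
Plume center vt = 0.116 × 138 = 16.008 m, so the well at 45.7 m is 29.692 m downgradient of the peak.
√(4πDt) = 52.34 m, giving peak height M/(n_e·A·√(4πDt)) = 251/(0.44 × 7.57 × 52.34) = 1.440 kg/m³.
(x−vt)²/(4Dt) = (29.692)²/(4 × 1.58 × 138) = 1.011; exp(−1.011) = 0.3639.
C = 1.440 × 0.3639 = 0.524 kg/m³.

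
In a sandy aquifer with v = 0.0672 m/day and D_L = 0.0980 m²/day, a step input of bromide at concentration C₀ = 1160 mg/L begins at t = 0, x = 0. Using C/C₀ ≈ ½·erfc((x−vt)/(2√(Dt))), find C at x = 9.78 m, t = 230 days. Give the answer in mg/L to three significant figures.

For a continuous step input, C/C₀ ≈ ½·erfc((x−vt)/(2√(Dt))).
vt = 0.0672 × 230 = 15.456 m and 2√(Dt) = 2√(0.0980 × 230) = 9.495 m.
Argument (x−vt)/(2√(Dt)) = (9.78 − 15.456)/9.495 = -0.5978; ½·erfc(-0.5978) = 0.8011.
C = 1160 × 0.8011 = 929 mg/L.

929 mg/L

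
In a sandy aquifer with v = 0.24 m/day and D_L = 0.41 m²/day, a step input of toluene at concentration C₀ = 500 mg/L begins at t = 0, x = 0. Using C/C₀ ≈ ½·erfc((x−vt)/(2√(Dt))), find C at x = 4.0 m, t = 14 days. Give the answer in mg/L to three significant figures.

For a continuous step input, C/C₀ ≈ ½·erfc((x−vt)/(2√(Dt))).
vt = 0.24 × 14 = 3.36 m and 2√(Dt) = 2√(0.41 × 14) = 4.792 m.
Argument (x−vt)/(2√(Dt)) = (4.0 − 3.36)/4.792 = 0.1336; ½·erfc(0.1336) = 0.4251.
C = 500 × 0.4251 = 213 mg/L.

213 mg/L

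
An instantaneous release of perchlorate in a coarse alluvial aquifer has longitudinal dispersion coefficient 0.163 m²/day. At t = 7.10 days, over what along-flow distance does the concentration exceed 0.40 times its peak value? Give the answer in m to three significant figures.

4.12 m

The plume is Gaussian with σ = √(2Dt) = √(2 × 0.163 × 7.10) = 1.521 m.
C/C_peak = exp(−Δx²/(2σ²)) = 0.40 ⇒ Δx = σ·√(−2 ln 0.40) = 1.521 × 1.354 = 2.059 m.
Width = 2Δx = 4.12 m.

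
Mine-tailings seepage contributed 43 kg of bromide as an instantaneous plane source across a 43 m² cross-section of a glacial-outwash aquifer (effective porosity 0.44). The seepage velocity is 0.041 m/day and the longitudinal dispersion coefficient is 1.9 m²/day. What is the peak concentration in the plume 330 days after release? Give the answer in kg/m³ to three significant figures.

The peak of an instantaneous 1D plume sits at x = vt; there the Gaussian factor is 1 and C_max = M/(n_e·A·√(4πDt)), where n_e·A is the pore area the mass is dissolved in.
√(4πDt) = √(4π × 1.9 × 330) = 88.76 m, so C_max = 43/(0.44 × 43 × 88.76) = 0.0256 kg/m³.

0.0256 kg/m³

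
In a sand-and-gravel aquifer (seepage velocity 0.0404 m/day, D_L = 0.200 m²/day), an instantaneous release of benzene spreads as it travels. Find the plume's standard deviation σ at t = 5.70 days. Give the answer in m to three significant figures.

1.51 m

Dispersive spreading gives a Gaussian with σ² = 2Dt; advection only shifts the center.
σ = √(2 × 0.200 × 5.70) = 1.51 m.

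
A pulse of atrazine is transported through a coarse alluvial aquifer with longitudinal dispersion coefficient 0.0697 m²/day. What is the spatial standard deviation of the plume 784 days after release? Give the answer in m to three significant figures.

Dispersive spreading gives a Gaussian with σ² = 2Dt; advection only shifts the center.
σ = √(2 × 0.0697 × 784) = 10.5 m.

10.5 m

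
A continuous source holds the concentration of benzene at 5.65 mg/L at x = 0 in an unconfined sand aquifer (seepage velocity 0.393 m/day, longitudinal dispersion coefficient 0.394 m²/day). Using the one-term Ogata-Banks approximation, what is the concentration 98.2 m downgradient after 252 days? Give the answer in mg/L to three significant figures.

For a continuous step input, C/C₀ ≈ ½·erfc((x−vt)/(2√(Dt))).
vt = 0.393 × 252 = 99.036 m and 2√(Dt) = 2√(0.394 × 252) = 19.93 m.
Argument (x−vt)/(2√(Dt)) = (98.2 − 99.036)/19.93 = -0.04195; ½·erfc(-0.04195) = 0.5237.
C = 5.65 × 0.5237 = 2.96 mg/L.

2.96 mg/L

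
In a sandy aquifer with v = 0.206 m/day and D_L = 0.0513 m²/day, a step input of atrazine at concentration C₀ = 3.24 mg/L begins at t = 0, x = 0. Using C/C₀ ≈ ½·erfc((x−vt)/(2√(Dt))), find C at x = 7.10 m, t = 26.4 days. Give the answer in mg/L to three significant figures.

0.507 mg/L

For a continuous step input, C/C₀ ≈ ½·erfc((x−vt)/(2√(Dt))).
vt = 0.206 × 26.4 = 5.4384 m and 2√(Dt) = 2√(0.0513 × 26.4) = 2.328 m.
Argument (x−vt)/(2√(Dt)) = (7.10 − 5.4384)/2.328 = 0.7137; ½·erfc(0.7137) = 0.1564.
C = 3.24 × 0.1564 = 0.507 mg/L.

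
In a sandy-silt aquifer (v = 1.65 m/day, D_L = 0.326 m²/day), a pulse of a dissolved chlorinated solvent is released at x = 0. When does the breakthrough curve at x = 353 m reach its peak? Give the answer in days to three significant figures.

For the 1D instantaneous-source solution, setting ∂C/∂t = 0 at fixed x gives v²t² + 2Dt − x² = 0, so t = (√(D² + v²x²) − D)/v².
√(D² + v²x²) = √(0.326² + 1.65² × 353²) = 582.5; v² = 2.7225.
t = (582.5 − 0.326)/2.7225 = 214 days (vs. the pure-advection estimate x/v = 214 d).

214 days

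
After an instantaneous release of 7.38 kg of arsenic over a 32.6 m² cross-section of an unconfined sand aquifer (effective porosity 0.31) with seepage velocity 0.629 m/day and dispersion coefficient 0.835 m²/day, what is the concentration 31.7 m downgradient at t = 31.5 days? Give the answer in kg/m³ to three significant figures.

For an instantaneous plane source, C(x,t) = M/(n_e·A·√(4πDt)) · exp(−(x−vt)²/(4Dt)), with n_e·A the pore (flow) area.
Plume center vt = 0.629 × 31.5 = 19.8135 m, so the well at 31.7 m is 11.8865 m downgradient of the peak.
√(4πDt) = 18.18 m, giving peak height M/(n_e·A·√(4πDt)) = 7.38/(0.31 × 32.6 × 18.18) = 0.04017 kg/m³.
(x−vt)²/(4Dt) = (11.8865)²/(4 × 0.835 × 31.5) = 1.343; exp(−1.343) = 0.2611.
C = 0.04017 × 0.2611 = 0.0105 kg/m³.

0.0105 kg/m³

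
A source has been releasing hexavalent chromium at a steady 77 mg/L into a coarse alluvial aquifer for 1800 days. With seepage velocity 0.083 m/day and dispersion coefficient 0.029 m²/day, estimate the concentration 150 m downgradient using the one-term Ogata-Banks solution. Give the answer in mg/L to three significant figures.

36.7 mg/L

For a continuous step input, C/C₀ ≈ ½·erfc((x−vt)/(2√(Dt))).
vt = 0.083 × 1800 = 149.4 m and 2√(Dt) = 2√(0.029 × 1800) = 14.45 m.
Argument (x−vt)/(2√(Dt)) = (150 − 149.4)/14.45 = 0.04152; ½·erfc(0.04152) = 0.4766.
C = 77 × 0.4766 = 36.7 mg/L.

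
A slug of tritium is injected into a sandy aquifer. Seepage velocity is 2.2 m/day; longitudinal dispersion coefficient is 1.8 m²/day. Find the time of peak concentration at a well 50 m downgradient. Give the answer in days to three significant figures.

22.4 days

For the 1D instantaneous-source solution, setting ∂C/∂t = 0 at fixed x gives v²t² + 2Dt − x² = 0, so t = (√(D² + v²x²) − D)/v².
√(D² + v²x²) = √(1.8² + 2.2² × 50²) = 110.0; v² = 4.84.
t = (110.0 − 1.8)/4.84 = 22.4 days (vs. the pure-advection estimate x/v = 22.7 d).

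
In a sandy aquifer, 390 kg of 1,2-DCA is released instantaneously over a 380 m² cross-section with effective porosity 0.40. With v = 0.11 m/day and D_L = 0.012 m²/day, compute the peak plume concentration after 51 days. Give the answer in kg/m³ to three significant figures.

0.925 kg/m³

The peak of an instantaneous 1D plume sits at x = vt; there the Gaussian factor is 1 and C_max = M/(n_e·A·√(4πDt)), where n_e·A is the pore area the mass is dissolved in.
√(4πDt) = √(4π × 0.012 × 51) = 2.773 m, so C_max = 390/(0.40 × 380 × 2.773) = 0.925 kg/m³.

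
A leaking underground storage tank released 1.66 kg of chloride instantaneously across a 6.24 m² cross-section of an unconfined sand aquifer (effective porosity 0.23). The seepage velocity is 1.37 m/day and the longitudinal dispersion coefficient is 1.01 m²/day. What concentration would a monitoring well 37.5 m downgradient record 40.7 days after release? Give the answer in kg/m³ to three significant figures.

0.00670 kg/m³

For an instantaneous plane source, C(x,t) = M/(n_e·A·√(4πDt)) · exp(−(x−vt)²/(4Dt)), with n_e·A the pore (flow) area.
Plume center vt = 1.37 × 40.7 = 55.759 m, so the well at 37.5 m is 18.259 m upgradient of the peak.
√(4πDt) = 22.73 m, giving peak height M/(n_e·A·√(4πDt)) = 1.66/(0.23 × 6.24 × 22.73) = 0.05089 kg/m³.
(x−vt)²/(4Dt) = (-18.259)²/(4 × 1.01 × 40.7) = 2.028; exp(−2.028) = 0.1316.
C = 0.05089 × 0.1316 = 0.00670 kg/m³.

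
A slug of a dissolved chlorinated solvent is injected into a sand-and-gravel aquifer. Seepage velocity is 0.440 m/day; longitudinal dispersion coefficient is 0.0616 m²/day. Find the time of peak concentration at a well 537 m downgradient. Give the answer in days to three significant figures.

For the 1D instantaneous-source solution, setting ∂C/∂t = 0 at fixed x gives v²t² + 2Dt − x² = 0, so t = (√(D² + v²x²) − D)/v².
√(D² + v²x²) = √(0.0616² + 0.440² × 537²) = 236.3; v² = 0.1936.
t = (236.3 − 0.0616)/0.1936 = 1220 days (vs. the pure-advection estimate x/v = 1220 d).

1220 days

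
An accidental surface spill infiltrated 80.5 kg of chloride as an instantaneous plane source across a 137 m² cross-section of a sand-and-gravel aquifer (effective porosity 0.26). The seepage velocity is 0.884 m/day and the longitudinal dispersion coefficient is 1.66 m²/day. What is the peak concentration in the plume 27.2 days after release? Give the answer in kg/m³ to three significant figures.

The peak of an instantaneous 1D plume sits at x = vt; there the Gaussian factor is 1 and C_max = M/(n_e·A·√(4πDt)), where n_e·A is the pore area the mass is dissolved in.
√(4πDt) = √(4π × 1.66 × 27.2) = 23.82 m, so C_max = 80.5/(0.26 × 137 × 23.82) = 0.0949 kg/m³.

0.0949 kg/m³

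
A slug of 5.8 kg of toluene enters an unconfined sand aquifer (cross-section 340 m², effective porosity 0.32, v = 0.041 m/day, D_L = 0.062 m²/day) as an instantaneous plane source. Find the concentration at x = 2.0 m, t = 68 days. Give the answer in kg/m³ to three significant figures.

0.00706 kg/m³

For an instantaneous plane source, C(x,t) = M/(n_e·A·√(4πDt)) · exp(−(x−vt)²/(4Dt)), with n_e·A the pore (flow) area.
Plume center vt = 0.041 × 68 = 2.788 m, so the well at 2.0 m is 0.788 m upgradient of the peak.
√(4πDt) = 7.279 m, giving peak height M/(n_e·A·√(4πDt)) = 5.8/(0.32 × 340 × 7.279) = 0.007324 kg/m³.
(x−vt)²/(4Dt) = (-0.788)²/(4 × 0.062 × 68) = 0.03682; exp(−0.03682) = 0.9638.
C = 0.007324 × 0.9638 = 0.00706 kg/m³.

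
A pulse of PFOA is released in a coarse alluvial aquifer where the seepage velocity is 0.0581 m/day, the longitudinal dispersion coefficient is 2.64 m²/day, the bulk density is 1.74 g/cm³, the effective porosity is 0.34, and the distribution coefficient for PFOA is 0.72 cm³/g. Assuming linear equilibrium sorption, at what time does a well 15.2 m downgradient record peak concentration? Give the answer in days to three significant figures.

Retardation factor R = 1 + ρ_b·K_d/n = 1 + 1.74 × 0.72/0.34 = 4.685.
Sorption retards both mechanisms: v_R = v/R = 0.01240 m/day, D_R = D/R = 0.5635 m²/day.
Peak time from v_R²t² + 2D_R t − x² = 0: t = (√(D_R² + v_R²x²) − D_R)/v_R².
√(D_R² + v_R²x²) = √(0.5635² + 0.01240² × 15.2²) = 0.5942; v_R² = 0.0001538.
t = (0.5942 − 0.5635)/0.0001538 = 200 days.

200 days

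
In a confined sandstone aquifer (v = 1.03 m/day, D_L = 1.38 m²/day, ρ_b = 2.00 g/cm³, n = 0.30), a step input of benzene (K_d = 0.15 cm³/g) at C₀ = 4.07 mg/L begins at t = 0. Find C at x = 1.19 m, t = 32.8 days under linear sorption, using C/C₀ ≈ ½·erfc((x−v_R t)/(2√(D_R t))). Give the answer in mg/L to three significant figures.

Retardation factor R = 1 + ρ_b·K_d/n = 1 + 2.00 × 0.15/0.30 = 2.000.
Sorption retards both mechanisms: v_R = v/R = 0.5150 m/day, D_R = D/R = 0.6900 m²/day.
v_R·t = 0.5150 × 32.8 = 16.892 m; 2√(D_R t) = 9.515 m; argument = (1.19 − 16.892)/9.515 = -1.650.
C = C₀ × ½·erfc(-1.650) = 4.07 × 0.9902 = 4.03 mg/L.

4.03 mg/L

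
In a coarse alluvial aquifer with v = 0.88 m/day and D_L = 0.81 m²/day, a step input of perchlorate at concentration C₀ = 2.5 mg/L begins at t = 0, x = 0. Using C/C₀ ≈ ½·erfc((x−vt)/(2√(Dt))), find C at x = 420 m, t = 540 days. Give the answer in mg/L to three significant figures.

2.42 mg/L

For a continuous step input, C/C₀ ≈ ½·erfc((x−vt)/(2√(Dt))).
vt = 0.88 × 540 = 475.2 m and 2√(Dt) = 2√(0.81 × 540) = 41.83 m.
Argument (x−vt)/(2√(Dt)) = (420 − 475.2)/41.83 = -1.320; ½·erfc(-1.320) = 0.9690.
C = 2.5 × 0.9690 = 2.42 mg/L.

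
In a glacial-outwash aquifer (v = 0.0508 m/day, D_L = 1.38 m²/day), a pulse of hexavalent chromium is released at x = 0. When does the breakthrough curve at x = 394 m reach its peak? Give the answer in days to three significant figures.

7240 days

For the 1D instantaneous-source solution, setting ∂C/∂t = 0 at fixed x gives v²t² + 2Dt − x² = 0, so t = (√(D² + v²x²) − D)/v².
√(D² + v²x²) = √(1.38² + 0.0508² × 394²) = 20.06; v² = 0.00258064.
t = (20.06 − 1.38)/0.00258064 = 7240 days (vs. the pure-advection estimate x/v = 7760 d).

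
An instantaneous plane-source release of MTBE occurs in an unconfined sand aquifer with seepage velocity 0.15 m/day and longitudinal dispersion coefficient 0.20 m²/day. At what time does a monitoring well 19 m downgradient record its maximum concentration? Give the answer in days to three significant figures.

For the 1D instantaneous-source solution, setting ∂C/∂t = 0 at fixed x gives v²t² + 2Dt − x² = 0, so t = (√(D² + v²x²) − D)/v².
√(D² + v²x²) = √(0.20² + 0.15² × 19²) = 2.857; v² = 0.0225.
t = (2.857 − 0.20)/0.0225 = 118 days (vs. the pure-advection estimate x/v = 127 d).

118 days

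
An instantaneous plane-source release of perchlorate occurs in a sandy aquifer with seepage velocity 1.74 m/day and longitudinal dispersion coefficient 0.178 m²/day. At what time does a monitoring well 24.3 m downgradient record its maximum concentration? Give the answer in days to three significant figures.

13.9 days

For the 1D instantaneous-source solution, setting ∂C/∂t = 0 at fixed x gives v²t² + 2Dt − x² = 0, so t = (√(D² + v²x²) − D)/v².
√(D² + v²x²) = √(0.178² + 1.74² × 24.3²) = 42.28; v² = 3.0276.
t = (42.28 − 0.178)/3.0276 = 13.9 days (vs. the pure-advection estimate x/v = 14.0 d).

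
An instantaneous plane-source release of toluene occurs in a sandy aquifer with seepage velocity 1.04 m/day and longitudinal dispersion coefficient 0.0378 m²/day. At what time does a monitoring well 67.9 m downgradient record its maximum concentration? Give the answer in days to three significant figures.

65.3 days

For the 1D instantaneous-source solution, setting ∂C/∂t = 0 at fixed x gives v²t² + 2Dt − x² = 0, so t = (√(D² + v²x²) − D)/v².
√(D² + v²x²) = √(0.0378² + 1.04² × 67.9²) = 70.62; v² = 1.0816.
t = (70.62 − 0.0378)/1.0816 = 65.3 days (vs. the pure-advection estimate x/v = 65.3 d).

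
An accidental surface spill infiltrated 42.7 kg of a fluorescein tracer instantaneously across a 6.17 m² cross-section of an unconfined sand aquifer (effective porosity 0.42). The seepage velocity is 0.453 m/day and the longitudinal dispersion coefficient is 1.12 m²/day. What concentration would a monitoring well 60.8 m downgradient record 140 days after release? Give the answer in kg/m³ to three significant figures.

For an instantaneous plane source, C(x,t) = M/(n_e·A·√(4πDt)) · exp(−(x−vt)²/(4Dt)), with n_e·A the pore (flow) area.
Plume center vt = 0.453 × 140 = 63.42 m, so the well at 60.8 m is 2.62 m upgradient of the peak.
√(4πDt) = 44.39 m, giving peak height M/(n_e·A·√(4πDt)) = 42.7/(0.42 × 6.17 × 44.39) = 0.3712 kg/m³.
(x−vt)²/(4Dt) = (-2.62)²/(4 × 1.12 × 140) = 0.01094; exp(−0.01094) = 0.9891.
C = 0.3712 × 0.9891 = 0.367 kg/m³.

0.367 kg/m³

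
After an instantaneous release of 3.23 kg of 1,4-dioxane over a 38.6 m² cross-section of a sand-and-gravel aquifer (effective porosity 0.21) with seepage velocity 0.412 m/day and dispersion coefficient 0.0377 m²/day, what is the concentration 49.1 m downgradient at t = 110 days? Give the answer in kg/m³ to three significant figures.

0.0233 kg/m³

For an instantaneous plane source, C(x,t) = M/(n_e·A·√(4πDt)) · exp(−(x−vt)²/(4Dt)), with n_e·A the pore (flow) area.
Plume center vt = 0.412 × 110 = 45.32 m, so the well at 49.1 m is 3.78 m downgradient of the peak.
√(4πDt) = 7.219 m, giving peak height M/(n_e·A·√(4πDt)) = 3.23/(0.21 × 38.6 × 7.219) = 0.05520 kg/m³.
(x−vt)²/(4Dt) = (3.78)²/(4 × 0.0377 × 110) = 0.8614; exp(−0.8614) = 0.4226.
C = 0.05520 × 0.4226 = 0.0233 kg/m³.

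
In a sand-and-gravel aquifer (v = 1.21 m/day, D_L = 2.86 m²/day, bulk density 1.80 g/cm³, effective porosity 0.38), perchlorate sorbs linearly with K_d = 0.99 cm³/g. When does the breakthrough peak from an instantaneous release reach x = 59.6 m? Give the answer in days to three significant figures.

Retardation factor R = 1 + ρ_b·K_d/n = 1 + 1.80 × 0.99/0.38 = 5.689.
Sorption retards both mechanisms: v_R = v/R = 0.2127 m/day, D_R = D/R = 0.5027 m²/day.
Peak time from v_R²t² + 2D_R t − x² = 0: t = (√(D_R² + v_R²x²) − D_R)/v_R².
√(D_R² + v_R²x²) = √(0.5027² + 0.2127² × 59.6²) = 12.69; v_R² = 0.04524.
t = (12.69 − 0.5027)/0.04524 = 269 days.

269 days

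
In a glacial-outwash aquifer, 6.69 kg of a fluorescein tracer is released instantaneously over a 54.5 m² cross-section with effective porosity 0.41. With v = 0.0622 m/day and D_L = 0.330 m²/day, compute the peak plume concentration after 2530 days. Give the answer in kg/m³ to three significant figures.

0.00292 kg/m³

The peak of an instantaneous 1D plume sits at x = vt; there the Gaussian factor is 1 and C_max = M/(n_e·A·√(4πDt)), where n_e·A is the pore area the mass is dissolved in.
√(4πDt) = √(4π × 0.330 × 2530) = 102.4 m, so C_max = 6.69/(0.41 × 54.5 × 102.4) = 0.00292 kg/m³.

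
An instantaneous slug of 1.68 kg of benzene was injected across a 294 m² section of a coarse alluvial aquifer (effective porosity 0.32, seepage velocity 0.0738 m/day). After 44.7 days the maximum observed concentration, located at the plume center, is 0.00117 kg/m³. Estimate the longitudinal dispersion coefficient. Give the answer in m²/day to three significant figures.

At the plume center C_max = M/(n_e·A·√(4πDt)), so D = M²/(4πt·(n_e·A·C_max)²).
n_e·A·C_max = 0.32 × 294 × 0.00117 = 0.1101 kg/m.
D = 1.68²/(4π × 44.7 × 0.1101²) = 0.415 m²/day.

0.415 m²/day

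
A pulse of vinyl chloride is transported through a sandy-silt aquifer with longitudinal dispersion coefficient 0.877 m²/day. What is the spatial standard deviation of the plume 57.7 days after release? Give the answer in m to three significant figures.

Dispersive spreading gives a Gaussian with σ² = 2Dt; advection only shifts the center.
σ = √(2 × 0.877 × 57.7) = 10.1 m.

10.1 m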